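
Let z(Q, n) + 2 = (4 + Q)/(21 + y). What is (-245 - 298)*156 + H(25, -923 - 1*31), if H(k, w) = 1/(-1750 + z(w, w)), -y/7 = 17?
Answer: -7231776133/85373 ≈ -84708.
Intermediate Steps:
y = -119 (y = -7*17 = -119)
z(Q, n) = -100/49 - Q/98 (z(Q, n) = -2 + (4 + Q)/(21 - 119) = -2 + (4 + Q)/(-98) = -2 + (4 + Q)*(-1/98) = -2 + (-2/49 - Q/98) = -100/49 - Q/98)
H(k, w) = 1/(-85850/49 - w/98) (H(k, w) = 1/(-1750 + (-100/49 - w/98)) = 1/(-85850/49 - w/98))
(-245 - 298)*156 + H(25, -923 - 1*31) = (-245 - 298)*156 + 98/(-171700 - (-923 - 1*31)) = -543*156 + 98/(-171700 - (-923 - 31)) = -84708 + 98/(-171700 - 1*(-954)) = -84708 + 98/(-171700 + 954) = -84708 + 98/(-170746) = -84708 + 98*(-1/170746) = -84708 - 49/85373 = -7231776133/85373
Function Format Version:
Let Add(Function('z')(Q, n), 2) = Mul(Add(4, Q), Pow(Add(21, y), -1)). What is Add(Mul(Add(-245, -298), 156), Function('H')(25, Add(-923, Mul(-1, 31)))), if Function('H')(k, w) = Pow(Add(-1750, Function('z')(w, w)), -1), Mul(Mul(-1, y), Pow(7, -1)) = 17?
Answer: Rational(-7231776133, 85373) ≈ -84708.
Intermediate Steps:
y = -119 (y = Mul(-7, 17) = -119)
Function('z')(Q, n) = Add(Rational(-100, 49), Mul(Rational(-1, 98), Q)) (Function('z')(Q, n) = Add(-2, Mul(Add(4, Q), Pow(Add(21, -119), -1))) = Add(-2, Mul(Add(4, Q), Pow(-98, -1))) = Add(-2, Mul(Add(4, Q), Rational(-1, 98))) = Add(-2, Add(Rational(-2, 49), Mul(Rational(-1, 98), Q))) = Add(Rational(-100, 49), Mul(Rational(-1, 98), Q)))
Function('H')(k, w) = Pow(Add(Rational(-85850, 49), Mul(Rational(-1, 98), w)), -1) (Function('H')(k, w) = Pow(Add(-1750, Add(Rational(-100, 49), Mul(Rational(-1, 98), w))), -1) = Pow(Add(Rational(-85850, 49), Mul(Rational(-1, 98), w)), -1))
Add(Mul(Add(-245, -298), 156), Function('H')(25, Add(-923, Mul(-1, 31)))) = Add(Mul(Add(-245, -298), 156), Mul(98, Pow(Add(-171700, Mul(-1, Add(-923, Mul(-1, 31)))), -1))) = Add(Mul(-543, 156), Mul(98, Pow(Add(-171700, Mul(-1, Add(-923, -31))), -1))) = Add(-84708, Mul(98, Pow(Add(-171700, Mul(-1, -954)), -1))) = Add(-84708, Mul(98, Pow(Add(-171700, 954), -1))) = Add(-84708, Mul(98, Pow(-170746, -1))) = Add(-84708, Mul(98, Rational(-1, 170746))) = Add(-84708, Rational(-49, 85373)) = Rational(-7231776133, 85373)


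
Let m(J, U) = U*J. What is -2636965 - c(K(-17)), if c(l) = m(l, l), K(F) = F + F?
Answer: -2638121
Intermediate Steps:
K(F) = 2*F
m(J, U) = J*U
c(l) = l**2 (c(l) = l*l = l**2)
-2636965 - c(K(-17)) = -2636965 - (2*(-17))**2 = -2636965 - 1*(-34)**2 = -2636965 - 1*1156 = -2636965 - 1156 = -2638121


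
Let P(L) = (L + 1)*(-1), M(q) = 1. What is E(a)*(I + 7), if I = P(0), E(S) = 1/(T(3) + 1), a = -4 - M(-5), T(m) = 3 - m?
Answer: 6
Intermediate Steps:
a = -5 (a = -4 - 1*1 = -4 - 1 = -5)
E(S) = 1 (E(S) = 1/((3 - 1*3) + 1) = 1/((3 - 3) + 1) = 1/(0 + 1) = 1/1 = 1)
P(L) = -1 - L (P(L) = (1 + L)*(-1) = -1 - L)
I = -1 (I = -1 - 1*0 = -1 + 0 = -1)
E(a)*(I + 7) = 1*(-1 + 7) = 1*6 = 6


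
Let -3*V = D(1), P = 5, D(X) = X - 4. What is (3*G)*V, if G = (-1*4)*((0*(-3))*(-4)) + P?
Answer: 15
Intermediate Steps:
D(X) = -4 + X
V = 1 (V = -(-4 + 1)/3 = -1/3*(-3) = 1)
G = 5 (G = (-1*4)*((0*(-3))*(-4)) + 5 = -0*(-4) + 5 = -4*0 + 5 = 0 + 5 = 5)
(3*G)*V = (3*5)*1 = 15*1 = 15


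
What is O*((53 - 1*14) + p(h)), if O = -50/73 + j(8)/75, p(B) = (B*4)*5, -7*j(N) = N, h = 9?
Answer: -26834/175 ≈ -153.34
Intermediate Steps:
j(N) = -N/7
p(B) = 20*B (p(B) = (4*B)*5 = 20*B)
O = -26834/38325 (O = -50/73 - 1/7*8/75 = -50*1/73 - 8/7*1/75 = -50/73 - 8/525 = -26834/38325 ≈ -0.70017)
O*((53 - 1*14) + p(h)) = -26834*((53 - 1*14) + 20*9)/38325 = -26834*((53 - 14) + 180)/38325 = -26834*(39 + 180)/38325 = -26834/38325*219 = -26834/175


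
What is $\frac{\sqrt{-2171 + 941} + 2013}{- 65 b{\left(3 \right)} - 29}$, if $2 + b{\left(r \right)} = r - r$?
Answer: $\frac{2013}{101} + \frac{i \sqrt{1230}}{101} \approx 19.931 + 0.34724 i$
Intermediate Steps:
$b{\left(r \right)} = -2$ ($b{\left(r \right)} = -2 + \left(r - r\right) = -2 + 0 = -2$)
$\frac{\sqrt{-2171 + 941} + 2013}{- 65 b{\left(3 \right)} - 29} = \frac{\sqrt{-2171 + 941} + 2013}{\left(-65\right) \left(-2\right) - 29} = \frac{\sqrt{-1230} + 2013}{130 - 29} = \frac{i \sqrt{1230} + 2013}{101} = \left(2013 + i \sqrt{1230}\right) \frac{1}{101} = \frac{2013}{101} + \frac{i \sqrt{1230}}{101}$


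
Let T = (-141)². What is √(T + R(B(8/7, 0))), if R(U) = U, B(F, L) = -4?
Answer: √19877 ≈ 140.99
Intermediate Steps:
T = 19881
√(T + R(B(8/7, 0))) = √(19881 - 4) = √19877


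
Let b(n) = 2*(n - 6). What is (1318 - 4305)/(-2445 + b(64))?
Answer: 2987/2329 ≈ 1.2825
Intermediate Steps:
b(n) = -12 + 2*n (b(n) = 2*(-6 + n) = -12 + 2*n)
(1318 - 4305)/(-2445 + b(64)) = (1318 - 4305)/(-2445 + (-12 + 2*64)) = -2987/(-2445 + (-12 + 128)) = -2987/(-2445 + 116) = -2987/(-2329) = -2987*(-1/2329) = 2987/2329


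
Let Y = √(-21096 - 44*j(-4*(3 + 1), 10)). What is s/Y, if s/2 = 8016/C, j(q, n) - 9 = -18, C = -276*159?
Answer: 668*I*√23/1261665 ≈ 0.0025392*I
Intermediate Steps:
C = -43884
j(q, n) = -9 (j(q, n) = 9 - 18 = -9)
Y = 30*I*√23 (Y = √(-21096 - 44*(-9)) = √(-21096 + 396) = √(-20700) = 30*I*√23 ≈ 143.88*I)
s = -1336/3657 (s = 2*(8016/(-43884)) = 2*(8016*(-1/43884)) = 2*(-668/3657) = -1336/3657 ≈ -0.36533)
s/Y = -1336*(-I*√23/690)/3657 = -(-668)*I*√23/1261665 = 668*I*√23/1261665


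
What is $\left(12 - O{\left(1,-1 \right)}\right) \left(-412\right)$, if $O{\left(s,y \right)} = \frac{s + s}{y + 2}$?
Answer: $-4120$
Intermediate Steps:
$O{\left(s,y \right)} = \frac{2 s}{2 + y}$
$\left(12 - O{\left(1,-1 \right)}\right) \left(-412\right) = \left(12 - 2 \cdot 1 \frac{1}{2 - 1}\right) \left(-412\right) = \left(12 - 2 \cdot 1 \cdot 1^{-1}\right) \left(-412\right) = \left(12 - 2 \cdot 1 \cdot 1\right) \left(-412\right) = \left(12 - 2\right) \left(-412\right) = 10 \left(-412\right) = -4120$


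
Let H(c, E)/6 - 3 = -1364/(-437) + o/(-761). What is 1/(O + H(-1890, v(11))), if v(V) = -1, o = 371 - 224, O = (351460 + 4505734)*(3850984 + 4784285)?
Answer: 332557/13948497038837359218 ≈ 2.3842e-14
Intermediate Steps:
O = 41943176775186 (O = 4857194*8635269 = 41943176775186)
o = 147
H(c, E) = 11828616/332557 (H(c, E) = 18 + 6*(-1364/(-437) + 147/(-761)) = 18 + 6*(-1364*(-1/437) + 147*(-1/761)) = 18 + 6*(1364/437 - 147/761) = 18 + 6*(973765/332557) = 18 + 5842590/332557 = 11828616/332557)
1/(O + H(-1890, v(11))) = 1/(41943176775186 + 11828616/332557) = 1/(13948497038837359218/332557) = 332557/13948497038837359218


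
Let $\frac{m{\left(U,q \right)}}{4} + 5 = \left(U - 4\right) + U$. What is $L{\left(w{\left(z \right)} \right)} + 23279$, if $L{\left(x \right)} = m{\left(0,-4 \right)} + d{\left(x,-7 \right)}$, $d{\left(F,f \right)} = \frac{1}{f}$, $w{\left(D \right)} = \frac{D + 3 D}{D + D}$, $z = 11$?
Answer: $\frac{162700}{7} \approx 23243.0$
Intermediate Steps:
$w{\left(D \right)} = 2$ ($w{\left(D \right)} = \frac{4 D}{2 D} = 4 D \frac{1}{2 D} = 2$)
$m{\left(U,q \right)} = -36 + 8 U$ ($m{\left(U,q \right)} = -20 + 4 \left(\left(U - 4\right) + U\right) = -20 + 4 \left(\left(-4 + U\right) + U\right) = -20 + 4 \left(-4 + 2 U\right) = -20 + \left(-16 + 8 U\right) = -36 + 8 U$)
$L{\left(x \right)} = - \frac{253}{7}$ ($L{\left(x \right)} = \left(-36 + 8 \cdot 0\right) + \frac{1}{-7} = \left(-36 + 0\right) - \frac{1}{7} = -36 - \frac{1}{7} = - \frac{253}{7}$)
$L{\left(w{\left(z \right)} \right)} + 23279 = - \frac{253}{7} + 23279 = \frac{162700}{7}$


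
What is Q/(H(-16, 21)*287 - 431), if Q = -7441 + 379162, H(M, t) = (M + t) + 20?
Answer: 123907/2248 ≈ 55.119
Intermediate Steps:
H(M, t) = 20 + M + t
Q = 371721
Q/(H(-16, 21)*287 - 431) = 371721/((20 - 16 + 21)*287 - 431) = 371721/(25*287 - 431) = 371721/(7175 - 431) = 371721/6744 = 371721*(1/6744) = 123907/2248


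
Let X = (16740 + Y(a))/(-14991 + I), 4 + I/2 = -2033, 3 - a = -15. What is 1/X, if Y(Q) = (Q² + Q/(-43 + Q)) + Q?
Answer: -158875/142344 ≈ -1.1161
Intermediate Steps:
a = 18 (a = 3 - 1*(-15) = 3 + 15 = 18)
I = -4074 (I = -8 + 2*(-2033) = -8 - 4066 = -4074)
Y(Q) = Q + Q² + Q/(-43 + Q) (Y(Q) = (Q² + Q/(-43 + Q)) + Q = Q + Q² + Q/(-43 + Q))
X = -142344/158875 (X = (16740 + 18*(-42 + 18² - 42*18)/(-43 + 18))/(-14991 - 4074) = (16740 + 18*(-42 + 324 - 756)/(-25))/(-19065) = (16740 + 18*(-1/25)*(-474))*(-1/19065) = (16740 + 8532/25)*(-1/19065) = (427032/25)*(-1/19065) = -142344/158875 ≈ -0.89595)
1/X = 1/(-142344/158875) = -158875/142344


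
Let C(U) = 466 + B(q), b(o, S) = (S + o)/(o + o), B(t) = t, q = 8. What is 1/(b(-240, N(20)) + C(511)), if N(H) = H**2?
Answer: 3/1421 ≈ 0.0021112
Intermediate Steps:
b(o, S) = (S + o)/(2*o) (b(o, S) = (S + o)/((2*o)) = (S + o)*(1/(2*o)) = (S + o)/(2*o))
C(U) = 474 (C(U) = 466 + 8 = 474)
1/(b(-240, N(20)) + C(511)) = 1/((1/2)*(20**2 - 240)/(-240) + 474) = 1/((1/2)*(-1/240)*(400 - 240) + 474) = 1/((1/2)*(-1/240)*160 + 474) = 1/(-1/3 + 474) = 1/(1421/3) = 3/1421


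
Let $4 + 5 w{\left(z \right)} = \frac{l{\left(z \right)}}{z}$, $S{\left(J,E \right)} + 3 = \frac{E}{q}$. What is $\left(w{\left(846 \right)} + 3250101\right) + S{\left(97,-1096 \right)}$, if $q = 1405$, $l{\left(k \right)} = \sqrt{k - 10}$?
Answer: $\frac{913277094}{281} + \frac{\sqrt{209}}{2115} \approx 3.2501 \cdot 10^{6}$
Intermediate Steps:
$l{\left(k \right)} = \sqrt{-10 + k}$
$S{\left(J,E \right)} = -3 + \frac{E}{1405}$
$w{\left(z \right)} = - \frac{4}{5} + \frac{\sqrt{-10 + z}}{5 z}$ ($w{\left(z \right)} = - \frac{4}{5} + \frac{\sqrt{-10 + z} \frac{1}{z}}{5} = - \frac{4}{5} + \frac{\frac{1}{z} \sqrt{-10 + z}}{5} = - \frac{4}{5} + \frac{\sqrt{-10 + z}}{5 z}$)
$\left(w{\left(846 \right)} + 3250101\right) + S{\left(97,-1096 \right)} = \left(\frac{\sqrt{-10 + 846} - 3384}{5 \cdot 846} + 3250101\right) + \left(-3 + \frac{1}{1405} \left(-1096\right)\right) = \left(\frac{1}{5} \cdot \frac{1}{846} \left(\sqrt{836} - 3384\right) + 3250101\right) - \frac{5311}{1405} = \left(\frac{1}{5} \cdot \frac{1}{846} \left(2 \sqrt{209} - 3384\right) + 3250101\right) - \frac{5311}{1405} = \left(\frac{1}{5} \cdot \frac{1}{846} \left(-3384 + 2 \sqrt{209}\right) + 3250101\right) - \frac{5311}{1405} = \left(\left(- \frac{4}{5} + \frac{\sqrt{209}}{2115}\right) + 3250101\right) - \frac{5311}{1405} = \left(\frac{16250501}{5} + \frac{\sqrt{209}}{2115}\right) - \frac{5311}{1405} = \frac{913277094}{281} + \frac{\sqrt{209}}{2115}$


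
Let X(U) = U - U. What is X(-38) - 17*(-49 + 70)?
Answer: -357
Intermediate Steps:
X(U) = 0
X(-38) - 17*(-49 + 70) = 0 - 17*(-49 + 70) = 0 - 17*21 = 0 - 357 = -357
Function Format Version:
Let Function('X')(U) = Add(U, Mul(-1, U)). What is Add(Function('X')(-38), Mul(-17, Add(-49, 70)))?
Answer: -357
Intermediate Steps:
Function('X')(U) = 0
Add(Function('X')(-38), Mul(-17, Add(-49, 70))) = Add(0, Mul(-17, Add(-49, 70))) = Add(0, Mul(-17, 21)) = Add(0, -357) = -357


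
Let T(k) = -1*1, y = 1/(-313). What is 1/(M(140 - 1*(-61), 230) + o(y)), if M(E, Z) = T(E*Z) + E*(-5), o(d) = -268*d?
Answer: -313/314610 ≈ -0.00099488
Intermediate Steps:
y = -1/313 ≈ -0.0031949
o(d) = -268*d
T(k) = -1
M(E, Z) = -1 - 5*E (M(E, Z) = -1 + E*(-5) = -1 - 5*E)
1/(M(140 - 1*(-61), 230) + o(y)) = 1/((-1 - 5*(140 - 1*(-61))) - 268*(-1/313)) = 1/((-1 - 5*(140 + 61)) + 268/313) = 1/((-1 - 5*201) + 268/313) = 1/((-1 - 1005) + 268/313) = 1/(-1006 + 268/313) = 1/(-314610/313) = -313/314610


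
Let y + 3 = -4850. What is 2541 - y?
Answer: 7394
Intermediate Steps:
y = -4853 (y = -3 - 4850 = -4853)
2541 - y = 2541 - 1*(-4853) = 2541 + 4853 = 7394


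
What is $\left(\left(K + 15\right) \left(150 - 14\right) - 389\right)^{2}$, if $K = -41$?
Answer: $15405625$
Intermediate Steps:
$\left(\left(K + 15\right) \left(150 - 14\right) - 389\right)^{2} = \left(\left(-41 + 15\right) \left(150 - 14\right) - 389\right)^{2} = \left(\left(-26\right) 136 - 389\right)^{2} = \left(-3536 - 389\right)^{2} = \left(-3925\right)^{2} = 15405625$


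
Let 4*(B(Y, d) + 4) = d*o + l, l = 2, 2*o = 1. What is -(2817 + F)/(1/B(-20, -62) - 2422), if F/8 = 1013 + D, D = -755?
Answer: 219645/108994 ≈ 2.0152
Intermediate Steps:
o = 1/2 (o = (1/2)*1 = 1/2 ≈ 0.50000)
F = 2064 (F = 8*(1013 - 755) = 8*258 = 2064)
B(Y, d) = -7/2 + d/8 (B(Y, d) = -4 + (d*(1/2) + 2)/4 = -4 + (d/2 + 2)/4 = -4 + (2 + d/2)/4 = -4 + (1/2 + d/8) = -7/2 + d/8)
-(2817 + F)/(1/B(-20, -62) - 2422) = -(2817 + 2064)/(1/(-7/2 + (1/8)*(-62)) - 2422) = -4881/(1/(-7/2 - 31/4) - 2422) = -4881/(1/(-45/4) - 2422) = -4881/(-4/45 - 2422) = -4881/(-108994/45) = -4881*(-45)/108994 = -1*(-219645/108994) = 219645/108994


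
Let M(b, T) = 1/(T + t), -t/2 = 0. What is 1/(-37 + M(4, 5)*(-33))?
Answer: -5/218 ≈ -0.022936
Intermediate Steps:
t = 0 (t = -2*0 = 0)
M(b, T) = 1/T (M(b, T) = 1/(T + 0) = 1/T)
1/(-37 + M(4, 5)*(-33)) = 1/(-37 - 33/5) = 1/(-218/5) = -5/218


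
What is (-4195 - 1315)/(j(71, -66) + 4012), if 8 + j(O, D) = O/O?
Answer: -1102/801 ≈ -1.3758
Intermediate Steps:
j(O, D) = -7 (j(O, D) = -8 + O/O = -8 + 1 = -7)
(-4195 - 1315)/(j(71, -66) + 4012) = (-4195 - 1315)/(-7 + 4012) = -5510/4005 = -5510*1/4005 = -1102/801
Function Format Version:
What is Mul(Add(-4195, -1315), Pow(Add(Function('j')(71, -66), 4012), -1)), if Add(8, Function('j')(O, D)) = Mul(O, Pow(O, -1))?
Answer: Rational(-1102, 801) ≈ -1.3758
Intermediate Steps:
Function('j')(O, D) = -7 (Function('j')(O, D) = Add(-8, Mul(O, Pow(O, -1))) = Add(-8, 1) = -7)
Mul(Add(-4195, -1315), Pow(Add(Function('j')(71, -66), 4012), -1)) = Mul(Add(-4195, -1315), Pow(Add(-7, 4012), -1)) = Mul(-5510, Pow(4005, -1)) = Mul(-5510, Rational(1, 4005)) = Rational(-1102, 801)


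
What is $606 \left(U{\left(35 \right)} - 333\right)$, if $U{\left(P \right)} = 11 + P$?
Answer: $-173922$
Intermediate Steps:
$606 \left(U{\left(35 \right)} - 333\right) = 606 \left(\left(11 + 35\right) - 333\right) = 606 \left(46 - 333\right) = 606 \left(-287\right) = -173922$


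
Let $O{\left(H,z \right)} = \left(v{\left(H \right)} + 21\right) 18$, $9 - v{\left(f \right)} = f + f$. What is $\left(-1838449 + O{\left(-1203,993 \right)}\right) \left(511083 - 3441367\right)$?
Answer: $5258690596684$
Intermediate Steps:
$v{\left(f \right)} = 9 - 2 f$ ($v{\left(f \right)} = 9 - \left(f + f\right) = 9 - 2 f$)
$O{\left(H,z \right)} = 540 - 36 H$ ($O{\left(H,z \right)} = \left(\left(9 - 2 H\right) + 21\right) 18 = \left(30 - 2 H\right) 18 = 540 - 36 H$)
$\left(-1838449 + O{\left(-1203,993 \right)}\right) \left(511083 - 3441367\right) = \left(-1838449 + \left(540 - -43308\right)\right) \left(511083 - 3441367\right) = \left(-1838449 + \left(540 + 43308\right)\right) \left(-2930284\right) = \left(-1838449 + 43848\right) \left(-2930284\right) = \left(-1794601\right) \left(-2930284\right) = 5258690596684$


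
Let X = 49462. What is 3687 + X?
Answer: 53149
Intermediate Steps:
3687 + X = 3687 + 49462 = 53149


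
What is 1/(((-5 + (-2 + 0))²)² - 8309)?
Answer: -1/5908 ≈ -0.00016926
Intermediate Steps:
1/(((-5 + (-2 + 0))²)² - 8309) = 1/(((-5 - 2)²)² - 8309) = 1/(((-7)²)² - 8309) = 1/(49² - 8309) = 1/(2401 - 8309) = 1/(-5908) = -1/5908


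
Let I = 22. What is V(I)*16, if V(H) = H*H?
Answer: 7744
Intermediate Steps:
V(H) = H²
V(I)*16 = 22²*16 = 484*16 = 7744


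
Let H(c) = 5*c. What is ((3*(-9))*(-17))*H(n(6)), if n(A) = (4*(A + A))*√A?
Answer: 110160*√6 ≈ 2.6984e+5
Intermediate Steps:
n(A) = 8*A^(3/2) (n(A) = (4*(2*A))*√A = (8*A)*√A = 8*A^(3/2))
((3*(-9))*(-17))*H(n(6)) = ((3*(-9))*(-17))*(5*(8*6^(3/2))) = (-27*(-17))*(5*(8*(6*√6))) = 459*(5*(48*√6)) = 459*(240*√6) = 110160*√6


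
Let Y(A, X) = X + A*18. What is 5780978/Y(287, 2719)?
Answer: 304262/415 ≈ 733.16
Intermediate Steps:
Y(A, X) = X + 18*A
5780978/Y(287, 2719) = 5780978/(2719 + 18*287) = 5780978/(2719 + 5166) = 5780978/7885 = 5780978*(1/7885) = 304262/415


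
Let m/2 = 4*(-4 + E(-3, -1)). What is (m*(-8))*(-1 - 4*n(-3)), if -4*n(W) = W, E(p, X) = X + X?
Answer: -1536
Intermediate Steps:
E(p, X) = 2*X
n(W) = -W/4
m = -48 (m = 2*(4*(-4 + 2*(-1))) = 2*(4*(-4 - 2)) = 2*(4*(-6)) = 2*(-24) = -48)
(m*(-8))*(-1 - 4*n(-3)) = (-48*(-8))*(-1 - (-1)*(-3)) = 384*(-1 - 4*3/4) = 384*(-1 - 3) = 384*(-4) = -1536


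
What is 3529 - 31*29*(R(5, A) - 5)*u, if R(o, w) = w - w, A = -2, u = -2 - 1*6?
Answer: -32431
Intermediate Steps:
u = -8 (u = -2 - 6 = -8)
R(o, w) = 0
3529 - 31*29*(R(5, A) - 5)*u = 3529 - 31*29*(0 - 5)*(-8) = 3529 - 899*(-5*(-8)) = 3529 - 899*40 = 3529 - 1*35960 = 3529 - 35960 = -32431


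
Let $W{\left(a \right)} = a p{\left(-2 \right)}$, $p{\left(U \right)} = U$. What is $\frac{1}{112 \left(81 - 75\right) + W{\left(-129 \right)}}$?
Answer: $\frac{1}{930} \approx 0.0010753$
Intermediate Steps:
$W{\left(a \right)} = - 2 a$ ($W{\left(a \right)} = a \left(-2\right) = - 2 a$)
$\frac{1}{112 \left(81 - 75\right) + W{\left(-129 \right)}} = \frac{1}{112 \left(81 - 75\right) - -258} = \frac{1}{112 \cdot 6 + 258} = \frac{1}{672 + 258} = \frac{1}{930}$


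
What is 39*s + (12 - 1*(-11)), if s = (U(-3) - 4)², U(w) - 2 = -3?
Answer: 998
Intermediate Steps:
U(w) = -1 (U(w) = 2 - 3 = -1)
s = 25 (s = (-1 - 4)² = (-5)² = 25)
39*s + (12 - 1*(-11)) = 39*25 + (12 - 1*(-11)) = 975 + (12 + 11) = 975 + 23 = 998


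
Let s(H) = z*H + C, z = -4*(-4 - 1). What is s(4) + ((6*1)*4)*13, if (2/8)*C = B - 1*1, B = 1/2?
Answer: 390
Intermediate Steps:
z = 20 (z = -4*(-5) = 20)
B = ½ ≈ 0.50000
C = -2 (C = 4*(½ - 1*1) = 4*(½ - 1) = 4*(-½) = -2)
s(H) = -2 + 20*H (s(H) = 20*H - 2 = -2 + 20*H)
s(4) + ((6*1)*4)*13 = (-2 + 20*4) + ((6*1)*4)*13 = (-2 + 80) + (6*4)*13 = 78 + 24*13 = 78 + 312 = 390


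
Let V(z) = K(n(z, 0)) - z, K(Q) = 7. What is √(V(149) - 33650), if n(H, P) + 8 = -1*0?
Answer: 32*I*√33 ≈ 183.83*I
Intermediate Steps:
n(H, P) = -8 (n(H, P) = -8 - 1*0 = -8 + 0 = -8)
V(z) = 7 - z
√(V(149) - 33650) = √((7 - 1*149) - 33650) = √((7 - 149) - 33650) = √(-142 - 33650) = √(-33792) = 32*I*√33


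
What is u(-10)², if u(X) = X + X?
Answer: 400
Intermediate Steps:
u(X) = 2*X
u(-10)² = (2*(-10))² = (-20)² = 400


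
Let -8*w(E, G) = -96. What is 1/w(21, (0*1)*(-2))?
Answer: 1/12 ≈ 0.083333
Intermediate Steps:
w(E, G) = 12 (w(E, G) = -1/8*(-96) = 12)
1/w(21, (0*1)*(-2)) = 1/12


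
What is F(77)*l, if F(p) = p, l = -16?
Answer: -1232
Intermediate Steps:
F(77)*l = 77*(-16) = -1232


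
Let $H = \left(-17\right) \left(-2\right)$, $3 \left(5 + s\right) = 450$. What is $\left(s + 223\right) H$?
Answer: $12512$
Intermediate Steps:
$s = 145$ ($s = -5 + \frac{1}{3} \cdot 450 = -5 + 150 = 145$)
$H = 34$
$\left(s + 223\right) H = \left(145 + 223\right) 34 = 368 \cdot 34 = 12512$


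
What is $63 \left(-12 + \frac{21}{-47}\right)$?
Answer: $- \frac{36855}{47} \approx -784.15$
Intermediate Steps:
$63 \left(-12 + \frac{21}{-47}\right) = 63 \left(-12 + 21 \left(- \frac{1}{47}\right)\right) = 63 \left(-12 - \frac{21}{47}\right) = 63 \left(- \frac{585}{47}\right) = - \frac{36855}{47}$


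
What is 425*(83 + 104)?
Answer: 79475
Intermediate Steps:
425*(83 + 104) = 425*187 = 79475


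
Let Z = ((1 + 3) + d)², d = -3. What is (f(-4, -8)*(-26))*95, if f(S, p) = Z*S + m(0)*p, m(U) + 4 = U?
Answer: -69160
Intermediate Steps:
m(U) = -4 + U
Z = 1 (Z = ((1 + 3) - 3)² = (4 - 3)² = 1² = 1)
f(S, p) = S - 4*p (f(S, p) = 1*S + (-4 + 0)*p = S - 4*p)
(f(-4, -8)*(-26))*95 = ((-4 - 4*(-8))*(-26))*95 = ((-4 + 32)*(-26))*95 = (28*(-26))*95 = -728*95 = -69160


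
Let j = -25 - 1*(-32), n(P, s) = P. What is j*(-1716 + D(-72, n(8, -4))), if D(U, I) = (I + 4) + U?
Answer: -12432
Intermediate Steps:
D(U, I) = 4 + I + U (D(U, I) = (4 + I) + U = 4 + I + U)
j = 7 (j = -25 + 32 = 7)
j*(-1716 + D(-72, n(8, -4))) = 7*(-1716 + (4 + 8 - 72)) = 7*(-1716 - 60) = 7*(-1776) = -12432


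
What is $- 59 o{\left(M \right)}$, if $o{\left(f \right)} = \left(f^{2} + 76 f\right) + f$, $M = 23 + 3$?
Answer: $-158002$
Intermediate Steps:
$M = 26$
$o{\left(f \right)} = f^{2} + 77 f$
$- 59 o{\left(M \right)} = - 59 \cdot 26 \left(77 + 26\right) = - 59 \cdot 26 \cdot 103 = \left(-59\right) 2678 = -158002$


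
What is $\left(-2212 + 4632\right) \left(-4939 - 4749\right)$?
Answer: $-23444960$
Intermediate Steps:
$\left(-2212 + 4632\right) \left(-4939 - 4749\right) = 2420 \left(-9688\right) = -23444960$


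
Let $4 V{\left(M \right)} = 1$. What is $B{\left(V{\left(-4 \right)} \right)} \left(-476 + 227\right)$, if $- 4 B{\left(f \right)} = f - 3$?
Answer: $- \frac{2739}{16} \approx -171.19$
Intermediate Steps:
$V{\left(M \right)} = \frac{1}{4}$ ($V{\left(M \right)} = \frac{1}{4} \cdot 1 = \frac{1}{4}$)
$B{\left(f \right)} = \frac{3}{4} - \frac{f}{4}$ ($B{\left(f \right)} = - \frac{f - 3}{4} = - \frac{-3 + f}{4} = \frac{3}{4} - \frac{f}{4}$)
$B{\left(V{\left(-4 \right)} \right)} \left(-476 + 227\right) = \left(\frac{3}{4} - \frac{1}{16}\right) \left(-476 + 227\right) = \left(\frac{3}{4} - \frac{1}{16}\right) \left(-249\right) = \frac{11}{16} \left(-249\right) = - \frac{2739}{16}$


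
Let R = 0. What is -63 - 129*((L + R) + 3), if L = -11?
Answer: 969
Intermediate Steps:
-63 - 129*((L + R) + 3) = -63 - 129*((-11 + 0) + 3) = -63 - 129*(-11 + 3) = -63 - 129*(-8) = -63 + 1032 = 969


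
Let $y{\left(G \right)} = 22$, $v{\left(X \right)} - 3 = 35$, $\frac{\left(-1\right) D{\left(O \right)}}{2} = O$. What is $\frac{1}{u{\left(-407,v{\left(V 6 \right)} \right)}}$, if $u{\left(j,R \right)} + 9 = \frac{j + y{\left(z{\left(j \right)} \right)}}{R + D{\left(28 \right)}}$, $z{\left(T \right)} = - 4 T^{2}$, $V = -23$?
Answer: $\frac{18}{223} \approx 0.080717$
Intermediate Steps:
$D{\left(O \right)} = - 2 O$
$v{\left(X \right)} = 38$ ($v{\left(X \right)} = 3 + 35 = 38$)
$u{\left(j,R \right)} = -9 + \frac{22 + j}{-56 + R}$ ($u{\left(j,R \right)} = -9 + \frac{j + 22}{R - 56} = -9 + \frac{22 + j}{R - 56} = -9 + \frac{22 + j}{-56 + R}$)
$\frac{1}{u{\left(-407,v{\left(V 6 \right)} \right)}} = \frac{1}{\frac{1}{-56 + 38} \left(526 - 407 - 342\right)} = \frac{1}{\frac{1}{-18} \left(526 - 407 - 342\right)} = \frac{1}{\left(- \frac{1}{18}\right) \left(-223\right)} = \frac{1}{\frac{223}{18}} = \frac{18}{223}$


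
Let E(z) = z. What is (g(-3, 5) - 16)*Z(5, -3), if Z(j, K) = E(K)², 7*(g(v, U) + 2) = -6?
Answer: -1188/7 ≈ -169.71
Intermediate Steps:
g(v, U) = -20/7 (g(v, U) = -2 + (⅐)*(-6) = -2 - 6/7 = -20/7)
Z(j, K) = K²
(g(-3, 5) - 16)*Z(5, -3) = (-20/7 - 16)*(-3)² = -132/7*9 = -1188/7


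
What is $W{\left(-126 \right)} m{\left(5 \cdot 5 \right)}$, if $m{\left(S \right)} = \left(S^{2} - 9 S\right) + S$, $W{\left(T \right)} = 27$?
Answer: $11475$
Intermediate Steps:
$m{\left(S \right)} = S^{2} - 8 S$
$W{\left(-126 \right)} m{\left(5 \cdot 5 \right)} = 27 \cdot 5 \cdot 5 \left(-8 + 5 \cdot 5\right) = 27 \cdot 25 \left(-8 + 25\right) = 27 \cdot 25 \cdot 17 = 27 \cdot 425 = 11475$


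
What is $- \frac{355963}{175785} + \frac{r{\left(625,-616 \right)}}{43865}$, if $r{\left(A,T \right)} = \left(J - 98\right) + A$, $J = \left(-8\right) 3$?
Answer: $- \frac{3105179428}{1542161805} \approx -2.0135$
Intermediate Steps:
$J = -24$
$r{\left(A,T \right)} = -122 + A$ ($r{\left(A,T \right)} = \left(-24 - 98\right) + A = -122 + A$)
$- \frac{355963}{175785} + \frac{r{\left(625,-616 \right)}}{43865} = - \frac{355963}{175785} + \frac{-122 + 625}{43865} = \left(-355963\right) \frac{1}{175785} + 503 \cdot \frac{1}{43865} = - \frac{355963}{175785} + \frac{503}{43865} = - \frac{3105179428}{1542161805}$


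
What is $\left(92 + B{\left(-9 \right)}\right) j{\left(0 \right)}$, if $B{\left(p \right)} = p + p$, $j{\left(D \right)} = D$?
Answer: $0$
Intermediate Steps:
$B{\left(p \right)} = 2 p$
$\left(92 + B{\left(-9 \right)}\right) j{\left(0 \right)} = \left(92 + 2 \left(-9\right)\right) 0 = \left(92 - 18\right) 0 = 74 \cdot 0 = 0$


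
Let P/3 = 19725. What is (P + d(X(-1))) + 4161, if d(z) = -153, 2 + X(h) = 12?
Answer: 63183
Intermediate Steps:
P = 59175 (P = 3*19725 = 59175)
X(h) = 10 (X(h) = -2 + 12 = 10)
(P + d(X(-1))) + 4161 = (59175 - 153) + 4161 = 59022 + 4161 = 63183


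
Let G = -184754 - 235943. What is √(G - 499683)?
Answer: 2*I*√230095 ≈ 959.36*I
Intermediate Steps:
G = -420697
√(G - 499683) = √(-420697 - 499683) = √(-920380) = 2*I*√230095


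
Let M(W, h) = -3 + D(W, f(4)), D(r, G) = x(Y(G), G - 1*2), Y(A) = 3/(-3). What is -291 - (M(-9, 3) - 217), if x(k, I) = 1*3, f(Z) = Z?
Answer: -74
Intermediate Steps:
Y(A) = -1 (Y(A) = 3*(-1/3) = -1)
x(k, I) = 3
D(r, G) = 3
M(W, h) = 0 (M(W, h) = -3 + 3 = 0)
-291 - (M(-9, 3) - 217) = -291 - (0 - 217) = -291 - 1*(-217) = -291 + 217 = -74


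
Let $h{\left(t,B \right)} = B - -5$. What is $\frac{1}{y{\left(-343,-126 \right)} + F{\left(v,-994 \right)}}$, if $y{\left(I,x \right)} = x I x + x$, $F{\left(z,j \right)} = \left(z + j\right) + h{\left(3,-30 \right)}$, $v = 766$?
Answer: $- \frac{1}{5445847} \approx -1.8363 \cdot 10^{-7}$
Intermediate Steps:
$h{\left(t,B \right)} = 5 + B$ ($h{\left(t,B \right)} = B + 5 = 5 + B$)
$F{\left(z,j \right)} = -25 + j + z$ ($F{\left(z,j \right)} = \left(z + j\right) + \left(5 - 30\right) = \left(j + z\right) - 25 = -25 + j + z$)
$y{\left(I,x \right)} = x + I x^{2}$ ($y{\left(I,x \right)} = I x x + x = I x^{2} + x = x + I x^{2}$)
$\frac{1}{y{\left(-343,-126 \right)} + F{\left(v,-994 \right)}} = \frac{1}{- 126 \left(1 - -43218\right) - 253} = \frac{1}{- 126 \left(1 + 43218\right) - 253} = \frac{1}{\left(-126\right) 43219 - 253} = \frac{1}{-5445594 - 253} = \frac{1}{-5445847} = - \frac{1}{5445847}$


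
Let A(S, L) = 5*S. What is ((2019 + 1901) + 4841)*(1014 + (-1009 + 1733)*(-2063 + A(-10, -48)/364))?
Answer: -1190054535148/91 ≈ -1.3078e+10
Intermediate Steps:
((2019 + 1901) + 4841)*(1014 + (-1009 + 1733)*(-2063 + A(-10, -48)/364)) = ((2019 + 1901) + 4841)*(1014 + (-1009 + 1733)*(-2063 + (5*(-10))/364)) = (3920 + 4841)*(1014 + 724*(-2063 - 50*1/364)) = 8761*(1014 + 724*(-2063 - 25/182)) = 8761*(1014 + 724*(-375491/182)) = 8761*(1014 - 135927742/91) = 8761*(-135835468/91) = -1190054535148/91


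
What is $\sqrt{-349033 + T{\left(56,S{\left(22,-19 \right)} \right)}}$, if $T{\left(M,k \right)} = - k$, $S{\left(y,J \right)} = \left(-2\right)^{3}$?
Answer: $5 i \sqrt{13961} \approx 590.78 i$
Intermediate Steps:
$S{\left(y,J \right)} = -8$
$\sqrt{-349033 + T{\left(56,S{\left(22,-19 \right)} \right)}} = \sqrt{-349033 - -8} = \sqrt{-349033 + 8} = \sqrt{-349025} = 5 i \sqrt{13961}$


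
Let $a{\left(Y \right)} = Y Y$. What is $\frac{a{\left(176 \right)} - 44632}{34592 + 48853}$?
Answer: $- \frac{4552}{27815} \approx -0.16365$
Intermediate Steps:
$a{\left(Y \right)} = Y^{2}$
$\frac{a{\left(176 \right)} - 44632}{34592 + 48853} = \frac{176^{2} - 44632}{34592 + 48853} = \frac{30976 - 44632}{83445} = \left(-13656\right) \frac{1}{83445} = - \frac{4552}{27815}$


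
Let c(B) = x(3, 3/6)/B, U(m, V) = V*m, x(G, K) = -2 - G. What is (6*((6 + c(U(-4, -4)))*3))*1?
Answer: 819/8 ≈ 102.38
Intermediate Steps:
c(B) = -5/B (c(B) = (-2 - 1*3)/B = (-2 - 3)/B = -5/B)
(6*((6 + c(U(-4, -4)))*3))*1 = (6*((6 - 5/((-4*(-4))))*3))*1 = (6*((6 - 5/16)*3))*1 = (6*((91/16)*3))*1 = (6*(273/16))*1 = (819/8)*1 = 819/8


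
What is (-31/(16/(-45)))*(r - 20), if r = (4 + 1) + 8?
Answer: -9765/16 ≈ -610.31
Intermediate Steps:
r = 13 (r = 5 + 8 = 13)
(-31/(16/(-45)))*(r - 20) = (-31/(16/(-45)))*(13 - 20) = -31/(16*(-1/45))*(-7) = -31/(-16/45)*(-7) = -31*(-45/16)*(-7) = (1395/16)*(-7) = -9765/16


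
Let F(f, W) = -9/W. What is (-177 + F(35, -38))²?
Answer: 45118089/1444 ≈ 31245.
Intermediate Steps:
(-177 + F(35, -38))² = (-177 - 9/(-38))² = (-177 - 9*(-1/38))² = (-177 + 9/38)² = (-6717/38)² = 45118089/1444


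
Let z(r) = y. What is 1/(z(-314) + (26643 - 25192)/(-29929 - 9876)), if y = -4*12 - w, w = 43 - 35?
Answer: -39805/2230531 ≈ -0.017846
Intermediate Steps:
w = 8
y = -56 (y = -4*12 - 1*8 = -48 - 8 = -56)
z(r) = -56
1/(z(-314) + (26643 - 25192)/(-29929 - 9876)) = 1/(-56 + (26643 - 25192)/(-29929 - 9876)) = 1/(-56 + 1451/(-39805)) = 1/(-56 + 1451*(-1/39805)) = 1/(-56 - 1451/39805) = 1/(-2230531/39805) = -39805/2230531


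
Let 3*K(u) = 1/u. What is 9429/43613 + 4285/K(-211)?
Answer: -118296109836/43613 ≈ -2.7124e+6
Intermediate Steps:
K(u) = 1/(3*u)
9429/43613 + 4285/K(-211) = 9429/43613 + 4285/(((⅓)/(-211))) = 9429*(1/43613) + 4285/(((⅓)*(-1/211))) = 9429/43613 + 4285/(-1/633) = 9429/43613 + 4285*(-633) = 9429/43613 - 2712405 = -118296109836/43613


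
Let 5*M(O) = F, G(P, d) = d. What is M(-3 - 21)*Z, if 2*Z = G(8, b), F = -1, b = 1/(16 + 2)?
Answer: -1/180 ≈ -0.0055556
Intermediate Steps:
b = 1/18 ≈ 0.055556
M(O) = -1/5 (M(O) = (1/5)*(-1) = -1/5)
Z = 1/36 (Z = (1/2)*(1/18) = 1/36 ≈ 0.027778)
M(-3 - 21)*Z = -1/5*1/36 = -1/180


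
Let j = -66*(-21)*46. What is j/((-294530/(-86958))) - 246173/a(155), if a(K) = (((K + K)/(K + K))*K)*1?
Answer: 15736585495/913043 ≈ 17235.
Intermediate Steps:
a(K) = K (a(K) = (((2*K)/((2*K)))*K)*1 = (((2*K)*(1/(2*K)))*K)*1 = (1*K)*1 = K*1 = K)
j = 63756 (j = 1386*46 = 63756)
j/((-294530/(-86958))) - 246173/a(155) = 63756/((-294530/(-86958))) - 246173/155 = 63756/((-294530*(-1/86958))) - 246173*1/155 = 63756/(147265/43479) - 246173/155 = 63756*(43479/147265) - 246173/155 = 2772047124/147265 - 246173/155 = 15736585495/913043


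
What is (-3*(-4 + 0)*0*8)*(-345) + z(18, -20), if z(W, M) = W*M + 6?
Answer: -354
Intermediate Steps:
z(W, M) = 6 + M*W (z(W, M) = M*W + 6 = 6 + M*W)
(-3*(-4 + 0)*0*8)*(-345) + z(18, -20) = (-3*(-4 + 0)*0*8)*(-345) + (6 - 20*18) = (-(-12)*0*8)*(-345) + (6 - 360) = (-3*0*8)*(-345) - 354 = (0*8)*(-345) - 354 = 0*(-345) - 354 = 0 - 354 = -354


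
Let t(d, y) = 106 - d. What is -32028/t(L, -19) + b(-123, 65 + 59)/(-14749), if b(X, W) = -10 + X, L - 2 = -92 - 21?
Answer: -9639839/65317 ≈ -147.59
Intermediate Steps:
L = -111 (L = 2 + (-92 - 21) = 2 - 113 = -111)
-32028/t(L, -19) + b(-123, 65 + 59)/(-14749) = -32028/(106 - 1*(-111)) + (-10 - 123)/(-14749) = -32028/(106 + 111) - 133*(-1/14749) = -32028/217 + 19/2107 = -9639839/65317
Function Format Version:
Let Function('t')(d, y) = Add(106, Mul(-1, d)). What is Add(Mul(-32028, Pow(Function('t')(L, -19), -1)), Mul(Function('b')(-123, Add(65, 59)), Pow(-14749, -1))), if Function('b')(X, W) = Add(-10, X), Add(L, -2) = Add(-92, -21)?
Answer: Rational(-9639839, 65317) ≈ -147.59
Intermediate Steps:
L = -111 (L = Add(2, Add(-92, -21)) = Add(2, -113) = -111)
Add(Mul(-32028, Pow(Function('t')(L, -19), -1)), Mul(Function('b')(-123, Add(65, 59)), Pow(-14749, -1))) = Add(Mul(-32028, Pow(Add(106, Mul(-1, -111)), -1)), Mul(Add(-10, -123), Pow(-14749, -1))) = Add(Mul(-32028, Pow(Add(106, 111), -1)), Mul(-133, Rational(-1, 14749))) = Add(Mul(-32028, Pow(217, -1)), Rational(19, 2107)) = Add(Mul(-32028, Rational(1, 217)), Rational(19, 2107)) = Add(Rational(-32028, 217), Rational(19, 2107)) = Rational(-9639839, 65317)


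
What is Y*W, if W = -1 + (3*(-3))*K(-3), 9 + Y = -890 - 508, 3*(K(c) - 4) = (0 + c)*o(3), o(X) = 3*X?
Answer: -61908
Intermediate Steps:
K(c) = 4 + 3*c (K(c) = 4 + ((0 + c)*(3*3))/3 = 4 + (c*9)/3 = 4 + (9*c)/3 = 4 + 3*c)
Y = -1407 (Y = -9 + (-890 - 508) = -9 - 1398 = -1407)
W = 44 (W = -1 + (3*(-3))*(4 + 3*(-3)) = -1 - 9*(4 - 9) = -1 - 9*(-5) = -1 + 45 = 44)
Y*W = -1407*44 = -61908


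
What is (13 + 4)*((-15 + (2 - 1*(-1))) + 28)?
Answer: 272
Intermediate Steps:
(13 + 4)*((-15 + (2 - 1*(-1))) + 28) = 17*((-15 + (2 + 1)) + 28) = 17*((-15 + 3) + 28) = 17*(-12 + 28) = 17*16 = 272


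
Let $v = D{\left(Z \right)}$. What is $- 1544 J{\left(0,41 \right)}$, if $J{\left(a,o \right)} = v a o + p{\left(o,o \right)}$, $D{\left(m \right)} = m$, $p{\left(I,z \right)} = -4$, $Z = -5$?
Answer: $6176$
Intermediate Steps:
$v = -5$
$J{\left(a,o \right)} = -4 - 5 a o$ ($J{\left(a,o \right)} = - 5 a o - 4 = -4 - 5 a o$)
$- 1544 J{\left(0,41 \right)} = - 1544 \left(-4 - 0 \cdot 41\right) = - 1544 \left(-4 + 0\right) = \left(-1544\right) \left(-4\right) = 6176$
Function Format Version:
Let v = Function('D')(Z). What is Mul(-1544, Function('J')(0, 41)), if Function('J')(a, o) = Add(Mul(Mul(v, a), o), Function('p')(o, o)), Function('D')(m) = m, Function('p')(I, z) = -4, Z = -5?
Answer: 6176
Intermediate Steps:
v = -5
Function('J')(a, o) = Add(-4, Mul(-5, a, o)) (Function('J')(a, o) = Add(Mul(Mul(-5, a), o), -4) = Add(Mul(-5, a, o), -4) = Add(-4, Mul(-5, a, o)))
Mul(-1544, Function('J')(0, 41)) = Mul(-1544, Add(-4, Mul(-5, 0, 41))) = Mul(-1544, Add(-4, 0)) = Mul(-1544, -4) = 6176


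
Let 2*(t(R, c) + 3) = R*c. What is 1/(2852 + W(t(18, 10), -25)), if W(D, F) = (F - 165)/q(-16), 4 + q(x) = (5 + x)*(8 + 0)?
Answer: 46/131287 ≈ 0.00035038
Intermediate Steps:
q(x) = 36 + 8*x (q(x) = -4 + (5 + x)*(8 + 0) = -4 + (5 + x)*8 = -4 + (40 + 8*x) = 36 + 8*x)
t(R, c) = -3 + R*c/2 (t(R, c) = -3 + (R*c)/2 = -3 + R*c/2)
W(D, F) = 165/92 - F/92 (W(D, F) = (F - 165)/(36 + 8*(-16)) = (-165 + F)/(36 - 128) = (-165 + F)/(-92) = (-165 + F)*(-1/92) = 165/92 - F/92)
1/(2852 + W(t(18, 10), -25)) = 1/(2852 + (165/92 - 1/92*(-25))) = 1/(2852 + (165/92 + 25/92)) = 1/(2852 + 95/46) = 1/(131287/46) = 46/131287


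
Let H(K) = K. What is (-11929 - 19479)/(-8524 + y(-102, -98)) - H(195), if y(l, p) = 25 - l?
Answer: -1606007/8397 ≈ -191.26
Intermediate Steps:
(-11929 - 19479)/(-8524 + y(-102, -98)) - H(195) = (-11929 - 19479)/(-8524 + (25 - 1*(-102))) - 1*195 = -31408/(-8524 + (25 + 102)) - 195 = -31408/(-8524 + 127) - 195 = -31408/(-8397) - 195 = -31408*(-1/8397) - 195 = 31408/8397 - 195 = -1606007/8397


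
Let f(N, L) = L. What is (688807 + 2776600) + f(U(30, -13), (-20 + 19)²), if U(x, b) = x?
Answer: 3465408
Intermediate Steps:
(688807 + 2776600) + f(U(30, -13), (-20 + 19)²) = (688807 + 2776600) + (-20 + 19)² = 3465407 + (-1)² = 3465407 + 1 = 3465408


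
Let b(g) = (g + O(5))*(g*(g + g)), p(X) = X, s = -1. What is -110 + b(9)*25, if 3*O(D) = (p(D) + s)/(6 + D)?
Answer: 405140/11 ≈ 36831.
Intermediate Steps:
O(D) = (-1 + D)/(3*(6 + D)) (O(D) = ((D - 1)/(6 + D))/3 = ((-1 + D)/(6 + D))/3 = (-1 + D)/(3*(6 + D)))
b(g) = 2*g²*(4/33 + g) (b(g) = (g + (-1 + 5)/(3*(6 + 5)))*(g*(g + g)) = (g + (⅓)*4/11)*(g*(2*g)) = (g + (⅓)*(1/11)*4)*(2*g²) = (g + 4/33)*(2*g²) = (4/33 + g)*(2*g²) = 2*g²*(4/33 + g))
-110 + b(9)*25 = -110 + (9²*(8/33 + 2*9))*25 = -110 + (81*(8/33 + 18))*25 = -110 + (81*(602/33))*25 = -110 + (16254/11)*25 = -110 + 406350/11 = 405140/11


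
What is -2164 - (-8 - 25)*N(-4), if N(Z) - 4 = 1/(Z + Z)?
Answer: -16289/8 ≈ -2036.1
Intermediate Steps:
N(Z) = 4 + 1/(2*Z) (N(Z) = 4 + 1/(Z + Z) = 4 + 1/(2*Z))
-2164 - (-8 - 25)*N(-4) = -2164 - (-8 - 25)*(4 + (1/2)/(-4)) = -2164 - (-33)*(4 + (1/2)*(-1/4)) = -2164 - (-33)*(4 - 1/8) = -2164 - (-33)*31/8 = -2164 - 1*(-1023/8) = -2164 + 1023/8 = -16289/8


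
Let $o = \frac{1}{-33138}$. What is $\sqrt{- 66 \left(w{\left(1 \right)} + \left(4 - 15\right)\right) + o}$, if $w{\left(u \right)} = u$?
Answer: $\frac{\sqrt{80529312878}}{11046} \approx 25.69$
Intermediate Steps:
$o = - \frac{1}{33138} \approx -3.0177 \cdot 10^{-5}$
$\sqrt{- 66 \left(w{\left(1 \right)} + \left(4 - 15\right)\right) + o} = \sqrt{- 66 \left(1 + \left(4 - 15\right)\right) - \frac{1}{33138}} = \sqrt{- 66 \left(1 - 11\right) - \frac{1}{33138}} = \sqrt{\left(-66\right) \left(-10\right) - \frac{1}{33138}} = \sqrt{660 - \frac{1}{33138}} = \sqrt{\frac{21871079}{33138}} = \frac{\sqrt{80529312878}}{11046}$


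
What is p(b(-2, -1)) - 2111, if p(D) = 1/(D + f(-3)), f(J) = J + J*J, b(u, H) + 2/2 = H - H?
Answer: -10554/5 ≈ -2110.8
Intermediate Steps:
b(u, H) = -1 (b(u, H) = -1 + (H - H) = -1 + 0 = -1)
f(J) = J + J²
p(D) = 1/(6 + D) (p(D) = 1/(D - 3*(1 - 3)) = 1/(D - 3*(-2)) = 1/(D + 6) = 1/(6 + D))
p(b(-2, -1)) - 2111 = 1/(6 - 1) - 2111 = 1/5 - 2111 = ⅕ - 2111 = -10554/5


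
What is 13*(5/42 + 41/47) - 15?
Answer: -4169/1974 ≈ -2.1120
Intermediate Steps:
13*(5/42 + 41/47) - 15 = 13*(1957/1974) - 15 = 25441/1974 - 15 = -4169/1974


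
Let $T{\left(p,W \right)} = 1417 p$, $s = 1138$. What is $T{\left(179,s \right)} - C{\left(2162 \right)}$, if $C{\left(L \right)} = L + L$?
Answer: $249319$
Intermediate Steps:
$C{\left(L \right)} = 2 L$
$T{\left(179,s \right)} - C{\left(2162 \right)} = 1417 \cdot 179 - 2 \cdot 2162 = 253643 - 4324 = 249319$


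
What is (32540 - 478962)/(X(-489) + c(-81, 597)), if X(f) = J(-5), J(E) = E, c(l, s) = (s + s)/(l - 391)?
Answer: 105355592/1777 ≈ 59288.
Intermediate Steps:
c(l, s) = 2*s/(-391 + l) (c(l, s) = (2*s)/(-391 + l) = 2*s/(-391 + l))
X(f) = -5
(32540 - 478962)/(X(-489) + c(-81, 597)) = (32540 - 478962)/(-5 + 2*597/(-391 - 81)) = -446422/(-5 + 2*597/(-472)) = -446422/(-5 + 2*597*(-1/472)) = -446422/(-5 - 597/236) = -446422/(-1777/236) = -446422*(-236/1777) = 105355592/1777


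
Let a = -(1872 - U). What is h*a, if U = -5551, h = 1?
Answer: -7423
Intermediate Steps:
a = -7423 (a = -(1872 - 1*(-5551)) = -(1872 + 5551) = -1*7423 = -7423)
h*a = 1*(-7423) = -7423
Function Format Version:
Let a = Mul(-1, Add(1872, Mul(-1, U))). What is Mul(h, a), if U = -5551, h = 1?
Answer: -7423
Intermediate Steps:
a = -7423 (a = Mul(-1, Add(1872, Mul(-1, -5551))) = Mul(-1, Add(1872, 5551)) = Mul(-1, 7423) = -7423)
Mul(h, a) = Mul(1, -7423) = -7423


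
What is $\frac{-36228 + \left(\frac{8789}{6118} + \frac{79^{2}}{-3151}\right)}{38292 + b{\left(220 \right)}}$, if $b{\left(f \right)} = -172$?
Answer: $- \frac{30365533861}{31950887920} \approx -0.95038$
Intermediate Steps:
$\frac{-36228 + \left(\frac{8789}{6118} + \frac{79^{2}}{-3151}\right)}{38292 + b{\left(220 \right)}} = \frac{-36228 + \left(\frac{8789}{6118} + \frac{79^{2}}{-3151}\right)}{38292 - 172} = \frac{-36228 + \left(8789 \cdot \frac{1}{6118} + 6241 \left(- \frac{1}{3151}\right)\right)}{38120} = \left(-36228 + \left(\frac{8789}{6118} - \frac{6241}{3151}\right)\right) \frac{1}{38120} = \left(-36228 - \frac{456013}{838166}\right) \frac{1}{38120} = \left(- \frac{30365533861}{838166}\right) \frac{1}{38120} = - \frac{30365533861}{31950887920}$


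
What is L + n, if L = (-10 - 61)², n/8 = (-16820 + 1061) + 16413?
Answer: 10273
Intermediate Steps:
n = 5232 (n = 8*((-16820 + 1061) + 16413) = 8*(-15759 + 16413) = 8*654 = 5232)
L = 5041 (L = (-71)² = 5041)
L + n = 5041 + 5232 = 10273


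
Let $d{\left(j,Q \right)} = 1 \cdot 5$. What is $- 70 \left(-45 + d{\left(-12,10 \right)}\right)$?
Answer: $2800$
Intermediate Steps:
$d{\left(j,Q \right)} = 5$
$- 70 \left(-45 + d{\left(-12,10 \right)}\right) = - 70 \left(-45 + 5\right) = \left(-70\right) \left(-40\right) = 2800$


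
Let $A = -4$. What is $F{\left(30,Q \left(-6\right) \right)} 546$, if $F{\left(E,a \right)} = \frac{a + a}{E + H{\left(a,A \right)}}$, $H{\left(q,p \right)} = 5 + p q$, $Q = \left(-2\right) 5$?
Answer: $- \frac{13104}{41} \approx -319.61$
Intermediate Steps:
$Q = -10$
$F{\left(E,a \right)} = \frac{2 a}{5 + E - 4 a}$ ($F{\left(E,a \right)} = \frac{a + a}{E - \left(-5 + 4 a\right)} = \frac{2 a}{5 + E - 4 a}$)
$F{\left(30,Q \left(-6\right) \right)} 546 = \frac{2 \left(\left(-10\right) \left(-6\right)\right)}{5 + 30 - 4 \left(\left(-10\right) \left(-6\right)\right)} 546 = 2 \cdot 60 \frac{1}{5 + 30 - 240} \cdot 546 = 2 \cdot 60 \frac{1}{-205} \cdot 546 = 2 \cdot 60 \left(- \frac{1}{205}\right) 546 = \left(- \frac{24}{41}\right) 546 = - \frac{13104}{41}$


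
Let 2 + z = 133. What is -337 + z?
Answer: -206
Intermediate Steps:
z = 131 (z = -2 + 133 = 131)
-337 + z = -337 + 131 = -206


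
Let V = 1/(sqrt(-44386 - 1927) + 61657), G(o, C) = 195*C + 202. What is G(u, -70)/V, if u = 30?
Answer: -829163336 - 13448*I*sqrt(46313) ≈ -8.2916e+8 - 2.8941e+6*I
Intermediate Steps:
G(o, C) = 202 + 195*C
V = 1/(61657 + I*sqrt(46313)) (V = 1/(sqrt(-46313) + 61657) = 1/(I*sqrt(46313) + 61657) = 1/(61657 + I*sqrt(46313)) ≈ 1.6219e-5 - 5.661e-8*I)
G(u, -70)/V = (202 + 195*(-70))/(61657/3801631962 - I*sqrt(46313)/3801631962) = (202 - 13650)/(61657/3801631962 - I*sqrt(46313)/3801631962) = -13448/(61657/3801631962 - I*sqrt(46313)/3801631962)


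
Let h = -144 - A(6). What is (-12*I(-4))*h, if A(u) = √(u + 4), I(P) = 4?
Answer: 6912 + 48*√10 ≈ 7063.8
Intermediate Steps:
A(u) = √(4 + u)
h = -144 - √10 (h = -144 - √(4 + 6) = -144 - √10 ≈ -147.16)
(-12*I(-4))*h = (-12*4)*(-144 - √10) = -48*(-144 - √10) = 6912 + 48*√10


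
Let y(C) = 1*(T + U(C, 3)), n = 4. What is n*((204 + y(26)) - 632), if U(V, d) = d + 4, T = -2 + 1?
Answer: -1688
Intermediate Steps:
T = -1
U(V, d) = 4 + d
y(C) = 6 (y(C) = 1*(-1 + (4 + 3)) = 1*(-1 + 7) = 1*6 = 6)
n*((204 + y(26)) - 632) = 4*((204 + 6) - 632) = 4*(210 - 632) = 4*(-422) = -1688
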